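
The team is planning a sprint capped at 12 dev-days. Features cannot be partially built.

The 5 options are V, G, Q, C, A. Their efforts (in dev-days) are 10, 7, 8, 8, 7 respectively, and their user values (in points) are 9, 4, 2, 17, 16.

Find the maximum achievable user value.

Allowing fractional choices, the relaxed optimum would be about 26.6, but features are indivisible.
V: effort 10 ≤ 12, user value 9.
A: effort 7 ≤ 12, user value 16.
C: effort 8 ≤ 12, user value 17.
Best is C with total user value 17.

17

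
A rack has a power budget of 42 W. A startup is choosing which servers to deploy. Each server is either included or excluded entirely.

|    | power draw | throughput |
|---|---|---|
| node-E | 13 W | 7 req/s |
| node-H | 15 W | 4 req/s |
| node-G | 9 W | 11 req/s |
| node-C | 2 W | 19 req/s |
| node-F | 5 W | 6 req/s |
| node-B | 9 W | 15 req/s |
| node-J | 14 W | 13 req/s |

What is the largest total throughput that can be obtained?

64

node-G + node-C + node-F + node-B + node-J: power draw 9 + 2 + 5 + 9 + 14 = 39 ≤ 42, throughput 11 + 19 + 6 + 15 + 13 = 64.
node-G + node-C + node-B + node-J: power draw 9 + 2 + 9 + 14 = 34 ≤ 42, throughput 11 + 19 + 15 + 13 = 58.
Best is node-G, node-C, node-F, node-B, and node-J with total throughput 64.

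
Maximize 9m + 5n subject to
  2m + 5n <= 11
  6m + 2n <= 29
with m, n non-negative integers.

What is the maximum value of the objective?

36

The continuous relaxation peaks at (4.73, 0.308) with value 44.12; rounding to a feasible lattice point costs some objective.
(m,n)=(4,0): 2·4+5·0=8≤11, 6·4+2·0=24≤29, objective 36.
(m,n)=(3,1): 2·3+5·1=11≤11, 6·3+2·1=20≤29, objective 32.
(m,n)=(3,0): 2·3+5·0=6≤11, 6·3+2·0=18≤29, objective 27.
No feasible integer point exceeds 36.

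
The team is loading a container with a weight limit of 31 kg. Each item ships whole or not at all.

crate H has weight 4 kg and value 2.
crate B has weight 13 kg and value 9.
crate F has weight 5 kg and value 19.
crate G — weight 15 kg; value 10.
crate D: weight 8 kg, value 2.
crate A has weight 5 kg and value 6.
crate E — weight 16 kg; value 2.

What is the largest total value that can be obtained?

Allowing fractional choices, the relaxed optimum would be about 39.3, but items are indivisible.
crate B + crate F + crate D + crate A: weight 13 + 5 + 8 + 5 = 31 ≤ 31, value 9 + 19 + 2 + 6 = 36.
crate H + crate F + crate G + crate A: weight 4 + 5 + 15 + 5 = 29 ≤ 31, value 2 + 19 + 10 + 6 = 37.
crate H + crate B + crate F + crate A: weight 4 + 13 + 5 + 5 = 27 ≤ 31, value 2 + 9 + 19 + 6 = 36.
Best is crate H, crate F, crate G, and crate A with total value 37.

37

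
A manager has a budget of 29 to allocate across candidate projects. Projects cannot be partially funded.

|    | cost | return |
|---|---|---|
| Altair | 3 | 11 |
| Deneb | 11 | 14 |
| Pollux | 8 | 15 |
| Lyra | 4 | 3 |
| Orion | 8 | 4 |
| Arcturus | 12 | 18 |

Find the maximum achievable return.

Allowing fractional choices, the relaxed optimum would be about 51.6, but projects are indivisible.
Altair + Pollux + Lyra + Arcturus: cost 3 + 8 + 4 + 12 = 27 ≤ 29, return 11 + 15 + 3 + 18 = 47.
Altair + Deneb + Pollux + Lyra: cost 3 + 11 + 8 + 4 = 26 ≤ 29, return 11 + 14 + 15 + 3 = 43.
Altair + Pollux + Arcturus: cost 3 + 8 + 12 = 23 ≤ 29, return 11 + 15 + 18 = 44.
Best is Altair, Pollux, Lyra, and Arcturus with total return 47.

47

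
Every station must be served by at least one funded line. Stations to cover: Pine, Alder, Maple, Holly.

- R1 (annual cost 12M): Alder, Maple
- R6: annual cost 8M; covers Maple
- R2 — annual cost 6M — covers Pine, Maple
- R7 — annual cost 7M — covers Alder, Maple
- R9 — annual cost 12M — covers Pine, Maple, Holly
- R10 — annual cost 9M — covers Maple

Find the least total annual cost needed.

19

This is a weighted set-cover instance.
Choose R7 and R9: together they cover Pine, Alder, Maple, Holly — every station.
Total annual cost: 7 + 12 = 19.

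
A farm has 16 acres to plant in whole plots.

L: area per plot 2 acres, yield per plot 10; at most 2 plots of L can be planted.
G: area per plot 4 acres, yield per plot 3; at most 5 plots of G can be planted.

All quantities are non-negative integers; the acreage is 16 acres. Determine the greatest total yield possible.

2×L and 3×G: area 16 ≤ 16, yield 2·10 + 3·3 = 29.
2×L and 2×G: area 12 ≤ 16, yield 2·10 + 2·3 = 26.
Best is 29.

29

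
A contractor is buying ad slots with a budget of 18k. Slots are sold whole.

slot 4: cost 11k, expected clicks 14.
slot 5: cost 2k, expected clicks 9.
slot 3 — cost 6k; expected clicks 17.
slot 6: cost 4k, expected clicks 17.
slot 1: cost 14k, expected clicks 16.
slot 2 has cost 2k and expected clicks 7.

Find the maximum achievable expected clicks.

50

Allowing fractional choices, the relaxed optimum would be about 55.1, but ad slots are indivisible.
slot 5 + slot 3 + slot 6 + slot 2: cost 2 + 6 + 4 + 2 = 14 ≤ 18, expected clicks 9 + 17 + 17 + 7 = 50.
slot 3 + slot 6 + slot 2: cost 6 + 4 + 2 = 12 ≤ 18, expected clicks 17 + 17 + 7 = 41.
slot 5 + slot 3 + slot 6: cost 2 + 6 + 4 = 12 ≤ 18, expected clicks 9 + 17 + 17 = 43.
Best is slot 5, slot 3, slot 6, and slot 2 with total expected clicks 50.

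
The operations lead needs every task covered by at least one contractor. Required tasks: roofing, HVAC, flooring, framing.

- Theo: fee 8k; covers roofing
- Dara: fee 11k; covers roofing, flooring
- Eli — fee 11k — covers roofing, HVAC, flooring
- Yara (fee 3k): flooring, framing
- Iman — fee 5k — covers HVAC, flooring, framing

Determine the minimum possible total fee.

The greedy cost-per-new-task heuristic would pick Yara, Iman, and Theo for 16, but a cheaper cover exists.
Choose Theo and Iman: together they cover roofing, HVAC, flooring, framing — every task.
Total fee: 8 + 5 = 13.
No cover costs less than 13.

13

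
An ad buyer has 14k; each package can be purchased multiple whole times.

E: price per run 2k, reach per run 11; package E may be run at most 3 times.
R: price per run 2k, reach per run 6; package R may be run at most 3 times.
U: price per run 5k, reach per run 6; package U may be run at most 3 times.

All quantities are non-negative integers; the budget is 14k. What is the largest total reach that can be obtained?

51

Take 3×E and 3×R: price 12 ≤ 14, reach 3·11 + 3·6 = 51.
E has the best ratio (11/2) and is taken to its limit of 3; remaining capacity is filled optimally with the others.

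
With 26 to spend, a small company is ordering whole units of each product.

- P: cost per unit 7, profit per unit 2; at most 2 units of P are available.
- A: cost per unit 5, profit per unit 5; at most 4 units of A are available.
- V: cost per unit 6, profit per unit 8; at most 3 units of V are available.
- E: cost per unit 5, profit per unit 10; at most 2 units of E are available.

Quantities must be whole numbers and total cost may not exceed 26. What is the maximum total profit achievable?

38

This is a bounded integer knapsack.
E has the best ratio (10/5); taking only E gives at most 2×10 = 20 (stopped by the supply cap of 2).
Mixing does better — 2×A, 1×V, and 2×E: cost 26 ≤ 26, profit 2·5 + 1·8 + 2·10 = 38.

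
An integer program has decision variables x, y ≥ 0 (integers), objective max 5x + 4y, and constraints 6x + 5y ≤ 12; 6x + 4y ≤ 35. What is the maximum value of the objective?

10

(x,y)=(2,0): 6·2+5·0=12≤12, 6·2+4·0=12≤35, objective 10.
(x,y)=(1,1): 6·1+5·1=11≤12, 6·1+4·1=10≤35, objective 9.
The best lattice point is (2,0), giving 10.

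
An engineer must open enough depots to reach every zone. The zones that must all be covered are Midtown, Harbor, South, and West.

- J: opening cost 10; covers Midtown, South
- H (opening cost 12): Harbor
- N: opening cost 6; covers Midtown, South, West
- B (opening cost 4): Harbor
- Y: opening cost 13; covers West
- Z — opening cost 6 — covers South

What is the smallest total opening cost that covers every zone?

10

Choose N and B: together they cover Midtown, Harbor, South, West — every zone.
Total opening cost: 6 + 4 = 10.
No cover costs less than 10.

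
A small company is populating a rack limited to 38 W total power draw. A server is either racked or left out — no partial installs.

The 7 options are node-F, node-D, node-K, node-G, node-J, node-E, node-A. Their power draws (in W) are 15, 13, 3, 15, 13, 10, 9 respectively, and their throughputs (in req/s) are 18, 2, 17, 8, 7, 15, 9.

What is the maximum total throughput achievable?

This is an integer program with binary decision variables.
Allowing fractional choices, the relaxed optimum would be about 59.5, but servers are indivisible.
node-K + node-G + node-E + node-A: power draw 3 + 15 + 10 + 9 = 37 ≤ 38, throughput 17 + 8 + 15 + 9 = 49.
node-F + node-K + node-E + node-A: power draw 15 + 3 + 10 + 9 = 37 ≤ 38, throughput 18 + 17 + 15 + 9 = 59.
node-F + node-K + node-E: power draw 15 + 3 + 10 = 28 ≤ 38, throughput 18 + 17 + 15 = 50.
Best is node-F, node-K, node-E, and node-A with total throughput 59.

59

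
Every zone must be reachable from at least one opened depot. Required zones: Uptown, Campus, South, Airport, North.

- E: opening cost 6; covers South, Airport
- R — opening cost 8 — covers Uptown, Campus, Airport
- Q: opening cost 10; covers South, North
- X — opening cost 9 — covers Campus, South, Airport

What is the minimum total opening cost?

This is an integer covering problem.
Choose R and Q: together they cover Uptown, Campus, South, Airport, North — every zone.
Total opening cost: 8 + 10 = 18.
No cover costs less than 18.

18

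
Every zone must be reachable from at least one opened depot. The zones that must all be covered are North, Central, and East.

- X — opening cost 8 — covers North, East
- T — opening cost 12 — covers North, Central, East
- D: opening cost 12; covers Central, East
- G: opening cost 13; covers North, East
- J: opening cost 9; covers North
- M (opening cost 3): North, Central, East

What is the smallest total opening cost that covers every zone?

3

M alone covers North, Central, East — every zone.
Total opening cost: 3.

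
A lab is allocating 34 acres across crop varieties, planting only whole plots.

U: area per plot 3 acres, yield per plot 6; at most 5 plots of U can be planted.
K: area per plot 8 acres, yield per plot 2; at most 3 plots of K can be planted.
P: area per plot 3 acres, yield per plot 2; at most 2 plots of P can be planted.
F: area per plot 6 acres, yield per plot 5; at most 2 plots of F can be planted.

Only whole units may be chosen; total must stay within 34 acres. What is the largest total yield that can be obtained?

Take 5×U, 2×P, and 2×F: area 33 ≤ 34, yield 5·6 + 2·2 + 2·5 = 44.
U has the best ratio (6/3) and is taken to its limit of 5; remaining capacity is filled optimally with the others.

44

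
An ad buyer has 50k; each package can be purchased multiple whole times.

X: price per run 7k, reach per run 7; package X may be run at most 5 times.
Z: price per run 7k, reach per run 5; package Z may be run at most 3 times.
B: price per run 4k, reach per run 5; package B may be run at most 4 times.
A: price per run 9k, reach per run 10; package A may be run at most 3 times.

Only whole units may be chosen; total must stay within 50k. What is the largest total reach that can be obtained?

B has the best ratio (5/4); taking only B gives at most 4×5 = 20 (stopped by the supply cap of 4).
Mixing does better — 1×X, 4×B, and 3×A: price 50 ≤ 50, reach 1·7 + 4·5 + 3·10 = 57.

57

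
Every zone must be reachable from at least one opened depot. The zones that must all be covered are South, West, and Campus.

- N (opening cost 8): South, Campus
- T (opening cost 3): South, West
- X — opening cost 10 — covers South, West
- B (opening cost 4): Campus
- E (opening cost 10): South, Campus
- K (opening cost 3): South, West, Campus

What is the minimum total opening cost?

3

K alone covers South, West, Campus — every zone.
Total opening cost: 3.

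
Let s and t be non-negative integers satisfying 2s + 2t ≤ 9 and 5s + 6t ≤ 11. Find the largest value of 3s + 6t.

9

Relaxing integrality, the LP optimum is 11.00 at (s,t) = (0, 1.83), which is not an integer point.
(s,t)=(1,1): 2·1+2·1=4≤9, 5·1+6·1=11≤11, objective 9.
(s,t)=(0,1): 2·0+2·1=2≤9, 5·0+6·1=6≤11, objective 6.
(s,t)=(2,0): 2·2+2·0=4≤9, 5·2+6·0=10≤11, objective 6.
The best lattice point is (1,1), giving 9.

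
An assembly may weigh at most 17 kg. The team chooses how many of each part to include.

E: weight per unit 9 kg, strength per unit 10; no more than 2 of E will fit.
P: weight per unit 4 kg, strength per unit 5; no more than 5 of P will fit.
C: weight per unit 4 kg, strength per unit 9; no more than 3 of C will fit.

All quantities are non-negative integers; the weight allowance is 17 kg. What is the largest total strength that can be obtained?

C has the best ratio (9/4); taking only C gives at most 3×9 = 27 (stopped by the supply cap of 3).
Mixing does better — 1×P and 3×C: weight 16 ≤ 17, strength 1·5 + 3·9 = 32.

32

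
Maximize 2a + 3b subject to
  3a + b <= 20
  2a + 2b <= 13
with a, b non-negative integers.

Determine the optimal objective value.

The continuous relaxation peaks at (0, 6.5) with value 19.50; rounding to a feasible lattice point costs some objective.
(a,b)=(0,6): 3·0+1·6=6≤20, 2·0+2·6=12≤13, objective 18.
(a,b)=(1,5): 3·1+1·5=8≤20, 2·1+2·5=12≤13, objective 17.
(a,b)=(0,5): 3·0+1·5=5≤20, 2·0+2·5=10≤13, objective 15.
No feasible integer point exceeds 18.

18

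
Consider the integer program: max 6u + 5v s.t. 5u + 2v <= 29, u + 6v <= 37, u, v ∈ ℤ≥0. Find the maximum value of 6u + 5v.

44

The continuous relaxation peaks at (3.57, 5.57) with value 49.29; rounding to a feasible lattice point costs some objective.
(u,v)=(4,4) is feasible, giving 44.
(u,v)=(3,5) is feasible, giving 43.
(u,v)=(4,3) is feasible, giving 39.
No feasible integer point exceeds 44.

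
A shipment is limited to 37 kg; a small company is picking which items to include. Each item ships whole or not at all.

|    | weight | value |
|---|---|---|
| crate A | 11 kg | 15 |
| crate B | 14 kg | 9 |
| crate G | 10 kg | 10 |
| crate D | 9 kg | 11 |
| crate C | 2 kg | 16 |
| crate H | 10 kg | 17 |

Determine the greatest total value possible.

59

Allowing fractional choices, the relaxed optimum would be about 64.0, but items are indivisible.
crate A + crate B + crate C + crate H: weight 11 + 14 + 2 + 10 = 37 ≤ 37, value 15 + 9 + 16 + 17 = 57.
crate A + crate G + crate C + crate H: weight 11 + 10 + 2 + 10 = 33 ≤ 37, value 15 + 10 + 16 + 17 = 58.
crate A + crate D + crate C + crate H: weight 11 + 9 + 2 + 10 = 32 ≤ 37, value 15 + 11 + 16 + 17 = 59.
Best is crate A, crate D, crate C, and crate H with total value 59.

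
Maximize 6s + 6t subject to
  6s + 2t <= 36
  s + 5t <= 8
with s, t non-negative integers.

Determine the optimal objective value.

36

The continuous relaxation peaks at (5.86, 0.429) with value 37.71; rounding to a feasible lattice point costs some objective.
(s,t)=(6,0): 6·6+2·0=36≤36, 1·6+5·0=6≤8, objective 36.
(s,t)=(5,0): 6·5+2·0=30≤36, 1·5+5·0=5≤8, objective 30.
(s,t)=(4,0): 6·4+2·0=24≤36, 1·4+5·0=4≤8, objective 24.
No feasible integer point exceeds 36.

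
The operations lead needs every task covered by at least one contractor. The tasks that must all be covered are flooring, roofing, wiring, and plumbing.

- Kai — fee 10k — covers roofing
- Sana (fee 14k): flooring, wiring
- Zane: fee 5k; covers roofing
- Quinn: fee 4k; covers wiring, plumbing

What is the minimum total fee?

23

Choose Sana, Zane, and Quinn: together they cover flooring, roofing, wiring, plumbing — every task.
Total fee: 14 + 5 + 4 = 23.
No cover costs less than 23.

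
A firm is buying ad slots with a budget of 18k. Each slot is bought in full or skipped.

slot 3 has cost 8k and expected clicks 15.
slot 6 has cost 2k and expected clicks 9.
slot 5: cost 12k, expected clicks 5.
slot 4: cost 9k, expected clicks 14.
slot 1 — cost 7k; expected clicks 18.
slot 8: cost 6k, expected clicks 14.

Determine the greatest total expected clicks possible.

42

Allowing fractional choices, the relaxed optimum would be about 46.6, but ad slots are indivisible.
slot 3 + slot 6 + slot 1: cost 8 + 2 + 7 = 17 ≤ 18, expected clicks 15 + 9 + 18 = 42.
slot 6 + slot 1 + slot 8: cost 2 + 7 + 6 = 15 ≤ 18, expected clicks 9 + 18 + 14 = 41.
Best is slot 3, slot 6, and slot 1 with total expected clicks 42.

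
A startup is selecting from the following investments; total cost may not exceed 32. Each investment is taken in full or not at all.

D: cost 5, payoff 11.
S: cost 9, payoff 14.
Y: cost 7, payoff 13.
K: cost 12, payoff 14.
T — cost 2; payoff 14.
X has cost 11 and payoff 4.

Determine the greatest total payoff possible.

55

Allowing fractional choices, the relaxed optimum would be about 62.5, but investments are indivisible.
D + S + K + T: cost 5 + 9 + 12 + 2 = 28 ≤ 32, payoff 11 + 14 + 14 + 14 = 53.
S + Y + K + T: cost 9 + 7 + 12 + 2 = 30 ≤ 32, payoff 14 + 13 + 14 + 14 = 55.
Best is S, Y, K, and T with total payoff 55.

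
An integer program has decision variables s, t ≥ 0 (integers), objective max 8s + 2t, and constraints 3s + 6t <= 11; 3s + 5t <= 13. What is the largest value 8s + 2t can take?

24

The continuous relaxation peaks at (3.67, 0) with value 29.33; rounding to a feasible lattice point costs some objective.
(s,t)=(3,0): 3·3+6·0=9≤11, 3·3+5·0=9≤13, objective 24.
(s,t)=(2,0): 3·2+6·0=6≤11, 3·2+5·0=6≤13, objective 16.
No feasible integer point exceeds 24.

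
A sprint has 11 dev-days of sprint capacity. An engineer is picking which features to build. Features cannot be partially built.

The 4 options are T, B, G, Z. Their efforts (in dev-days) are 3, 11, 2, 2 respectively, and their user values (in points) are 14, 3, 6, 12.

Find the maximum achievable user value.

This is an integer program with binary decision variables.
T + G + Z: effort 3 + 2 + 2 = 7 ≤ 11, user value 14 + 6 + 12 = 32.
T + Z: effort 3 + 2 = 5 ≤ 11, user value 14 + 12 = 26.
Best is T, G, and Z with total user value 32.

32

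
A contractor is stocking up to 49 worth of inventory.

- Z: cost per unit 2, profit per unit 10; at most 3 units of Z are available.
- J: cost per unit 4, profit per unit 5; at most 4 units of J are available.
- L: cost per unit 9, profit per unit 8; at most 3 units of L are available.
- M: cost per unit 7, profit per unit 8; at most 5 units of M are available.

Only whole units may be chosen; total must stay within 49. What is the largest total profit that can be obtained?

Z has the best ratio (10/2); taking only Z gives at most 3×10 = 30 (stopped by the supply cap of 3).
Mixing does better — 3×Z, 2×J, and 5×M: cost 49 ≤ 49, profit 3·10 + 2·5 + 5·8 = 80.

80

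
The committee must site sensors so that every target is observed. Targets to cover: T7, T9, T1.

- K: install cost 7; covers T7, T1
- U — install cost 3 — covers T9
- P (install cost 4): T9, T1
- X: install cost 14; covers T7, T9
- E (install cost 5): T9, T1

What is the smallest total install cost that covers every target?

10

This is an integer covering problem.
The greedy cost-per-new-target heuristic would pick P and K for 11, but a cheaper cover exists.
Choose K and U: together they cover T7, T9, T1 — every target.
Total install cost: 7 + 3 = 10.
No cover costs less than 10.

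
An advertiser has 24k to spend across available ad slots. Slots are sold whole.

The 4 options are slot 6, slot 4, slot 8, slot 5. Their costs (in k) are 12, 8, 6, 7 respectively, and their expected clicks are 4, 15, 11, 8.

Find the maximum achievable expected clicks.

Allowing fractional choices, the relaxed optimum would be about 35.0, but ad slots are indivisible.
slot 4 + slot 5: cost 8 + 7 = 15 ≤ 24, expected clicks 15 + 8 = 23.
slot 4 + slot 8 + slot 5: cost 8 + 6 + 7 = 21 ≤ 24, expected clicks 15 + 11 + 8 = 34.
slot 4 + slot 8: cost 8 + 6 = 14 ≤ 24, expected clicks 15 + 11 = 26.
Best is slot 4, slot 8, and slot 5 with total expected clicks 34.

34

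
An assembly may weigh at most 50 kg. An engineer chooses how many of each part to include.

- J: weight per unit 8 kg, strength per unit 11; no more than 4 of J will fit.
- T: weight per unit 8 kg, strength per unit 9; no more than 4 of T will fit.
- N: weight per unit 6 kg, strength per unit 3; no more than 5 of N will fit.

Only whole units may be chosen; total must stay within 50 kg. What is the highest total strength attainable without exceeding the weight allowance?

J has the best ratio (11/8); taking only J gives at most 4×11 = 44 (stopped by the supply cap of 4).
Mixing does better — 4×J and 2×T: weight 48 ≤ 50, strength 4·11 + 2·9 = 62.

62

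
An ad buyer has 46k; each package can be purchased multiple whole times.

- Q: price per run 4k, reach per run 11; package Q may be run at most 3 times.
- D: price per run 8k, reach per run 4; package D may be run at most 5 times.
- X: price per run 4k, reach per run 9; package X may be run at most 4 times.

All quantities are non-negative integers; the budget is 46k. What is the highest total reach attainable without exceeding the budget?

3×Q, 1×D, and 4×X: price 36 ≤ 46, reach 3·11 + 1·4 + 4·9 = 73.
3×Q, 2×D, and 4×X: price 44 ≤ 46, reach 3·11 + 2·4 + 4·9 = 77.
Best is 77.

77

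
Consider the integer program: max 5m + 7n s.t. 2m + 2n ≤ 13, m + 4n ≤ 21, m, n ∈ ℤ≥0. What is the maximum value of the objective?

40

The continuous relaxation peaks at (1.67, 4.83) with value 42.17; rounding to a feasible lattice point costs some objective.
(m,n)=(1,5): 2·1+2·5=12≤13, 1·1+4·5=21≤21, objective 40.
(m,n)=(2,4): 2·2+2·4=12≤13, 1·2+4·4=18≤21, objective 38.
(m,n)=(0,5): 2·0+2·5=10≤13, 1·0+4·5=20≤21, objective 35.
(m,n)=(1,4): 2·1+2·4=10≤13, 1·1+4·4=17≤21, objective 33.
Maximum is 40 at (m,n)=(1,5).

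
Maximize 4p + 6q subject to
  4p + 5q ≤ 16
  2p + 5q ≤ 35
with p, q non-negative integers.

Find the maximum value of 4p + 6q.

18

(p,q)=(0,3) is feasible, giving 18.
(p,q)=(1,2) is feasible, giving 16.
(p,q)=(0,2) is feasible, giving 12.
No feasible integer point exceeds 18.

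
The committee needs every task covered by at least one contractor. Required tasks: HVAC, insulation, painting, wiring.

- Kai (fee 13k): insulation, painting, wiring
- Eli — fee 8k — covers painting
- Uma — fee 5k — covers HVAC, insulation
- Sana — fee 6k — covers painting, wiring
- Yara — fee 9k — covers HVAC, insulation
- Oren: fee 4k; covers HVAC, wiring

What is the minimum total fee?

11

The greedy cost-per-new-task heuristic would pick Oren, Uma, and Sana for 15, but a cheaper cover exists.
Choose Uma and Sana: together they cover HVAC, insulation, painting, wiring — every task.
Total fee: 5 + 6 = 11.
No cover costs less than 11.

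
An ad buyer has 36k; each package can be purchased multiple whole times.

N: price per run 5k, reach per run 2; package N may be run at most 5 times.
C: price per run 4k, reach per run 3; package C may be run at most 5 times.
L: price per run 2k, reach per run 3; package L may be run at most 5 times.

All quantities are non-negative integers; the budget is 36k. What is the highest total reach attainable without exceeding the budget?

32

L has the best ratio (3/2); taking only L gives at most 5×3 = 15 (stopped by the supply cap of 5).
Mixing does better — 1×N, 5×C, and 5×L: price 35 ≤ 36, reach 1·2 + 5·3 + 5·3 = 32.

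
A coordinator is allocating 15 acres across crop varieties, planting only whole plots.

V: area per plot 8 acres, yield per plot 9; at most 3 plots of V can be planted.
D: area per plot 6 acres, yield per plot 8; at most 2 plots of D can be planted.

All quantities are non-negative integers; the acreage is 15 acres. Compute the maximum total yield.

17

D has the best ratio (8/6); taking only D gives at most 2×8 = 16 (stopped by the area limit).
Mixing does better — 1×V and 1×D: area 14 ≤ 15, yield 1·9 + 1·8 = 17.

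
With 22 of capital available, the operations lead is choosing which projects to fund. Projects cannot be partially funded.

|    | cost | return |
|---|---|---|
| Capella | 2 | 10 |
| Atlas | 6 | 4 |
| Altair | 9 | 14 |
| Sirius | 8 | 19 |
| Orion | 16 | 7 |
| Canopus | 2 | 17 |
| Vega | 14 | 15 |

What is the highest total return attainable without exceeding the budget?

This is an integer program with binary decision variables.
Take Capella, Altair, Sirius, and Canopus: cost 2 + 9 + 8 + 2 = 21 ≤ 22, return 10 + 14 + 19 + 17 = 60.
No other feasible combination does better.

60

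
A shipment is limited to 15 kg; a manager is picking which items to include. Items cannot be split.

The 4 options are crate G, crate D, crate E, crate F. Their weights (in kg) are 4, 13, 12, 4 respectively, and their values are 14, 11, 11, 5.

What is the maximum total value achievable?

19

crate G: weight 4 ≤ 15, value 14.
crate G + crate F: weight 4 + 4 = 8 ≤ 15, value 14 + 5 = 19.
crate E: weight 12 ≤ 15, value 11.
Best is crate G and crate F with total value 19.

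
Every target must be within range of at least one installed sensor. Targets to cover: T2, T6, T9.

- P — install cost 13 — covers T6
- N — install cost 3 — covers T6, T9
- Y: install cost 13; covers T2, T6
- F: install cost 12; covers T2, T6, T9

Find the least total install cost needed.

12

This is a weighted set-cover instance.
The greedy cost-per-new-target heuristic would pick N and F for 15, but a cheaper cover exists.
F alone covers T2, T6, T9 — every target.
Total install cost: 12.
No cover costs less than 12.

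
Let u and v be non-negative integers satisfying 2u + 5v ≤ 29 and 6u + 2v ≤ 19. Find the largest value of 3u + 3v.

18

Relaxing integrality, the LP optimum is 19.96 at (u,v) = (1.42, 5.23), which is not an integer point.
(u,v)=(1,5): 2·1+5·5=27≤29, 6·1+2·5=16≤19, objective 18.
(u,v)=(1,4): 2·1+5·4=22≤29, 6·1+2·4=14≤19, objective 15.
(u,v)=(0,5): 2·0+5·5=25≤29, 6·0+2·5=10≤19, objective 15.
The best lattice point is (1,5), giving 18.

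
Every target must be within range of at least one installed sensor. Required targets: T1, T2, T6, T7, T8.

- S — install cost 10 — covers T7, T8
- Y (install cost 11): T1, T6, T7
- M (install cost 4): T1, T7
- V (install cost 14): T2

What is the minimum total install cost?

35

This is an integer covering problem.
The greedy cost-per-new-target heuristic would pick M, S, Y, and V for 39, but a cheaper cover exists.
Choose S, Y, and V: together they cover T1, T2, T6, T7, T8 — every target.
Total install cost: 10 + 11 + 14 = 35.
No cover costs less than 35.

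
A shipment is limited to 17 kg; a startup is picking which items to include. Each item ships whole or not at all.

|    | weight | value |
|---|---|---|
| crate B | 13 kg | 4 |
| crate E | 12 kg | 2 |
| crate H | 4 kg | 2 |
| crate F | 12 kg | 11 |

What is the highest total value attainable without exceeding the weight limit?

13

This is an integer program with binary decision variables.
Take crate H and crate F: weight 4 + 12 = 16 ≤ 17, value 2 + 11 = 13.
No other feasible combination does better.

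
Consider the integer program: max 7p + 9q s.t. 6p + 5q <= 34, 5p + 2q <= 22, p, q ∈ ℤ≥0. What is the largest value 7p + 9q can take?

(p,q)=(0,6): 6·0+5·6=30≤34, 5·0+2·6=12≤22, objective 54.
(p,q)=(1,5): 6·1+5·5=31≤34, 5·1+2·5=15≤22, objective 52.
The best lattice point is (0,6), giving 54.

54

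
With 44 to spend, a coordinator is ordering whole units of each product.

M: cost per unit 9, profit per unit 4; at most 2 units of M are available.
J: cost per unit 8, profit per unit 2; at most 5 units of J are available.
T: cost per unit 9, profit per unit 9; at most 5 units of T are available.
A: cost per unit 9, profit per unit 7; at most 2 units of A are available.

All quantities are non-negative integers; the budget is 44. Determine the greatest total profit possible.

This is a bounded integer knapsack.
4×T: cost 36 ≤ 44, profit 4·9 = 36.
1×J and 4×T: cost 44 ≤ 44, profit 1·2 + 4·9 = 38.
Best is 38.

38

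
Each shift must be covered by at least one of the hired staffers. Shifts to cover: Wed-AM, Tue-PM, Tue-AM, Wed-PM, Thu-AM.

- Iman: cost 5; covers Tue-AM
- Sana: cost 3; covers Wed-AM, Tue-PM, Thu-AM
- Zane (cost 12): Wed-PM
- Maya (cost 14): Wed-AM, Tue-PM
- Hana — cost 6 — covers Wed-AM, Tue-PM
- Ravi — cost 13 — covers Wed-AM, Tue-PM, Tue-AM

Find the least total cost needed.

20

Choose Iman, Sana, and Zane: together they cover Wed-AM, Tue-PM, Tue-AM, Wed-PM, Thu-AM — every shift.
Total cost: 5 + 3 + 12 = 20.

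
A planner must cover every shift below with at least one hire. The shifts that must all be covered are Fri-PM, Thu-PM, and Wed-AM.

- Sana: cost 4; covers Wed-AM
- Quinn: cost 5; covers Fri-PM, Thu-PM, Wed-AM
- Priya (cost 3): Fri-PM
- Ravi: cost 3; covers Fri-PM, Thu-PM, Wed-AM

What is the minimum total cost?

3

This is an integer covering problem.
Ravi alone covers Fri-PM, Thu-PM, Wed-AM — every shift.
Total cost: 3.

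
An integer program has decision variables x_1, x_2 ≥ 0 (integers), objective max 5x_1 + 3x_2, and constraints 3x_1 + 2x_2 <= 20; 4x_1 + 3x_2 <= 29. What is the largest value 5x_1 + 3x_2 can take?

(x_1,x_2)=(6,1) is feasible, giving 33.
(x_1,x_2)=(5,2) is feasible, giving 31.
(x_1,x_2)=(6,0) is feasible, giving 30.
The best lattice point is (6,1), giving 33.

33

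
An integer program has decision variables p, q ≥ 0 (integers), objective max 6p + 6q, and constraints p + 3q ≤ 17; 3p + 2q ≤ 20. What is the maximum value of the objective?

48

The continuous relaxation peaks at (3.71, 4.43) with value 48.86; rounding to a feasible lattice point costs some objective.
(p,q)=(4,4): 1·4+3·4=16≤17, 3·4+2·4=20≤20, objective 48.
(p,q)=(3,4): 1·3+3·4=15≤17, 3·3+2·4=17≤20, objective 42.
(p,q)=(4,3): 1·4+3·3=13≤17, 3·4+2·3=18≤20, objective 42.
(p,q)=(2,5): 1·2+3·5=17≤17, 3·2+2·5=16≤20, objective 42.
The best lattice point is (4,4), giving 48.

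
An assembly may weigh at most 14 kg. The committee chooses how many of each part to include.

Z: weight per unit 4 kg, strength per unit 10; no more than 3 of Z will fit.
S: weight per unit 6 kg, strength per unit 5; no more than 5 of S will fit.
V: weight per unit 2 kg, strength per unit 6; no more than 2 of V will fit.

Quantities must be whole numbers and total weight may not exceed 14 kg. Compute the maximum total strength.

3×Z and 1×V: weight 14 ≤ 14, strength 3·10 + 1·6 = 36.
2×Z and 2×V: weight 12 ≤ 14, strength 2·10 + 2·6 = 32.
Best is 36.

36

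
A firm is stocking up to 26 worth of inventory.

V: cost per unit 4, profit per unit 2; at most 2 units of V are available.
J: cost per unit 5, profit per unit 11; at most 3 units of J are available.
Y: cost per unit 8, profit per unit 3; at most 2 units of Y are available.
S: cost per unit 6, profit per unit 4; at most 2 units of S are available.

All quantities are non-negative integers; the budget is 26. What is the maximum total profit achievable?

39

Take 1×V, 3×J, and 1×S: cost 25 ≤ 26, profit 1·2 + 3·11 + 1·4 = 39.
J has the best ratio (11/5) and is taken to its limit of 3; remaining capacity is filled optimally with the others.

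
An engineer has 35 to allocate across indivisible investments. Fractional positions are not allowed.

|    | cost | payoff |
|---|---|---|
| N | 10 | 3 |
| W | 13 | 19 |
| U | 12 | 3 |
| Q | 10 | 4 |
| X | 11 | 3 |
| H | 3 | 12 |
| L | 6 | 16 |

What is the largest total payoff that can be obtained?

51

Take W, Q, H, and L: cost 13 + 10 + 3 + 6 = 32 ≤ 35, payoff 19 + 4 + 12 + 16 = 51.
No other feasible combination does better.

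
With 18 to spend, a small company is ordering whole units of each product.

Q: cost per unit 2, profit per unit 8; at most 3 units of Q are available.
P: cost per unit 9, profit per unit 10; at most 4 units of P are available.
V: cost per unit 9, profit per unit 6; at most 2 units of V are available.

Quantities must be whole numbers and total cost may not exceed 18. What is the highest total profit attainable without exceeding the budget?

3×Q and 1×P: cost 15 ≤ 18, profit 3·8 + 1·10 = 34.
3×Q and 1×V: cost 15 ≤ 18, profit 3·8 + 1·6 = 30.
Best is 34.

34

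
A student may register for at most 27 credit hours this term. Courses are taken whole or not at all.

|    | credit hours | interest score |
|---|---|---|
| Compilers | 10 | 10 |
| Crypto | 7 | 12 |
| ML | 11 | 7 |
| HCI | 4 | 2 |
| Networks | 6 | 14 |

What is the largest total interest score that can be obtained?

38

Allowing fractional choices, the relaxed optimum would be about 38.5, but courses are indivisible.
Compilers + Crypto + Networks: credit hours 10 + 7 + 6 = 23 ≤ 27, interest score 10 + 12 + 14 = 36.
Compilers + Crypto + HCI + Networks: credit hours 10 + 7 + 4 + 6 = 27 ≤ 27, interest score 10 + 12 + 2 + 14 = 38.
Best is Compilers, Crypto, HCI, and Networks with total interest score 38.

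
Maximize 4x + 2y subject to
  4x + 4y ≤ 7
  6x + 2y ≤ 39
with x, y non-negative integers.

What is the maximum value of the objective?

The continuous relaxation peaks at (1.75, 0) with value 7.00; rounding to a feasible lattice point costs some objective.
(x,y)=(1,0): 4·1+4·0=4≤7, 6·1+2·0=6≤39, objective 4.
(x,y)=(0,1): 4·0+4·1=4≤7, 6·0+2·1=2≤39, objective 2.
(x,y)=(0,0): 4·0+4·0=0≤7, 6·0+2·0=0≤39, objective 0.
Maximum is 4 at (x,y)=(1,0).

4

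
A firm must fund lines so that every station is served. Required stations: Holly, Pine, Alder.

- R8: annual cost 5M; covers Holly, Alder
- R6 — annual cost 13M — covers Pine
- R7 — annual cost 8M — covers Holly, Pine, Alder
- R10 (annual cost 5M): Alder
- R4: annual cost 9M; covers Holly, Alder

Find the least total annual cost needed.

This is an integer covering problem.
R7 alone covers Holly, Pine, Alder — every station.
Total annual cost: 8.

8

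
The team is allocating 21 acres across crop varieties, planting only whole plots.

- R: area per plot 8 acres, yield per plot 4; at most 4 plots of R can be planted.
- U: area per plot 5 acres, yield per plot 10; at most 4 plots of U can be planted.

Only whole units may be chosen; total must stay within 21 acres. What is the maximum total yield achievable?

Take 4×U: area 20 ≤ 21, yield 4·10 = 40.
U has the best ratio (10/5) and is taken to its limit of 4; remaining capacity is filled optimally with the others.

40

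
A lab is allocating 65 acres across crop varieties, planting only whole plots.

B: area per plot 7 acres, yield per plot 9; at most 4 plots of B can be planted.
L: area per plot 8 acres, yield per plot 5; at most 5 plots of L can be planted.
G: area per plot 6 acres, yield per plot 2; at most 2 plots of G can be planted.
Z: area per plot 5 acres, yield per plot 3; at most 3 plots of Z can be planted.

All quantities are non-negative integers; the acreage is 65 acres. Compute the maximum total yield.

B has the best ratio (9/7); taking only B gives at most 4×9 = 36 (stopped by the supply cap of 4).
Mixing does better — 4×B, 4×L, and 1×Z: area 65 ≤ 65, yield 4·9 + 4·5 + 1·3 = 59.

59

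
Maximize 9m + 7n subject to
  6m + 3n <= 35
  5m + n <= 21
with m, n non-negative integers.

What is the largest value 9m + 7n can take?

The continuous relaxation peaks at (0, 11.7) with value 81.67; rounding to a feasible lattice point costs some objective.
(m,n)=(0,11) is feasible, giving 77.
(m,n)=(0,10) is feasible, giving 70.
Maximum is 77 at (m,n)=(0,11).

77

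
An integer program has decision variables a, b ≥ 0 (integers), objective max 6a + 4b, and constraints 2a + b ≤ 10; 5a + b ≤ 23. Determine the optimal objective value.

(a,b)=(0,10): 2·0+1·10=10≤10, 5·0+1·10=10≤23, objective 40.
(a,b)=(0,9): 2·0+1·9=9≤10, 5·0+1·9=9≤23, objective 36.
The best lattice point is (0,10), giving 40.

40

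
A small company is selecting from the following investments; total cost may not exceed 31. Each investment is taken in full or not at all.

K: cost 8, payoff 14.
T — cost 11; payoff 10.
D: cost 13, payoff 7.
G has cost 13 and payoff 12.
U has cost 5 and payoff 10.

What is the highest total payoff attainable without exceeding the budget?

Treat it as a binary knapsack problem.
Allowing fractional choices, the relaxed optimum would be about 40.5, but investments are indivisible.
K + T + U: cost 8 + 11 + 5 = 24 ≤ 31, payoff 14 + 10 + 10 = 34.
K + G + U: cost 8 + 13 + 5 = 26 ≤ 31, payoff 14 + 12 + 10 = 36.
T + G + U: cost 11 + 13 + 5 = 29 ≤ 31, payoff 10 + 12 + 10 = 32.
Best is K, G, and U with total payoff 36.

36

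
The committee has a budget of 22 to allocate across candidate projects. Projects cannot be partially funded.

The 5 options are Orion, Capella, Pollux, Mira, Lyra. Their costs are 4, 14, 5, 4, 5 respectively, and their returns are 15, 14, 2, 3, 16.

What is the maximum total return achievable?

36

Allowing fractional choices, the relaxed optimum would be about 44.0, but projects are indivisible.
Orion + Mira + Lyra: cost 4 + 4 + 5 = 13 ≤ 22, return 15 + 3 + 16 = 34.
Orion + Pollux + Lyra: cost 4 + 5 + 5 = 14 ≤ 22, return 15 + 2 + 16 = 33.
Orion + Pollux + Mira + Lyra: cost 4 + 5 + 4 + 5 = 18 ≤ 22, return 15 + 2 + 3 + 16 = 36.
Best is Orion, Pollux, Mira, and Lyra with total return 36.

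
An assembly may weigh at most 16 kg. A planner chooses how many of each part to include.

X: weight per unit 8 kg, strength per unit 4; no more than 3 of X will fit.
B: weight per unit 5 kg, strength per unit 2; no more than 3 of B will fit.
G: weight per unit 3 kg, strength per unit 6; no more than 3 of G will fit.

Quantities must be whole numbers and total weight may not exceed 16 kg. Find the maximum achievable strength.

20

G has the best ratio (6/3); taking only G gives at most 3×6 = 18 (stopped by the supply cap of 3).
Mixing does better — 1×B and 3×G: weight 14 ≤ 16, strength 1·2 + 3·6 = 20.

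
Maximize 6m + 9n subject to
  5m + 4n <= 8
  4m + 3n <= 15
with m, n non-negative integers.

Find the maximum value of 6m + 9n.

18

(m,n)=(0,2): 5·0+4·2=8≤8, 4·0+3·2=6≤15, objective 18.
(m,n)=(0,1): 5·0+4·1=4≤8, 4·0+3·1=3≤15, objective 9.
Maximum is 18 at (m,n)=(0,2).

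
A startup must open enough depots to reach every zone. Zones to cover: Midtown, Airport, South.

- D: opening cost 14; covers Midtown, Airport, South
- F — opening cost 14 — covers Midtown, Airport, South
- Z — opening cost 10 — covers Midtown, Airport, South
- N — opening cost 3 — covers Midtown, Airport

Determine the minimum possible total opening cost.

Z alone covers Midtown, Airport, South — every zone.
Total opening cost: 10.

10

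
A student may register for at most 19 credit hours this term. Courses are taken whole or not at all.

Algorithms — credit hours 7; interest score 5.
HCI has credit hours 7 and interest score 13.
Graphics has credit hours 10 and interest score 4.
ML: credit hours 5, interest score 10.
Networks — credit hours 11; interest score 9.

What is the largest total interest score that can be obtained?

Allowing fractional choices, the relaxed optimum would be about 28.7, but courses are indivisible.
Algorithms + HCI + ML: credit hours 7 + 7 + 5 = 19 ≤ 19, interest score 5 + 13 + 10 = 28.
HCI + ML: credit hours 7 + 5 = 12 ≤ 19, interest score 13 + 10 = 23.
HCI + Networks: credit hours 7 + 11 = 18 ≤ 19, interest score 13 + 9 = 22.
Best is Algorithms, HCI, and ML with total interest score 28.

28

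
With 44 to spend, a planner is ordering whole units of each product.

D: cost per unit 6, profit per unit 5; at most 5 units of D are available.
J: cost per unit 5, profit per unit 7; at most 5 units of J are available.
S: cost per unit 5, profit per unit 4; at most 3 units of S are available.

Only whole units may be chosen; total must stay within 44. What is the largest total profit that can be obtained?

This is a bounded integer knapsack.
J has the best ratio (7/5); taking only J gives at most 5×7 = 35 (stopped by the supply cap of 5).
Mixing does better — 3×D and 5×J: cost 43 ≤ 44, profit 3·5 + 5·7 = 50.

50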